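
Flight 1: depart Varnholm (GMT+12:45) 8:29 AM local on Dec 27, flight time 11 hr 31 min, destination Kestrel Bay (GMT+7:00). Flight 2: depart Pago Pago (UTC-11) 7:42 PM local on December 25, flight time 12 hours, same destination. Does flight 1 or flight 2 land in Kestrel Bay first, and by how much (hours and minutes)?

Flight 1 in UTC: 8:29 AM − 12:45 = 7:44 PM on Dec 26.
+11 hours 31 minutes → arrive 7:15 AM UTC on Dec 27.
Flight 2 in UTC: 7:42 PM + 11:00 = 6:42 AM on Dec 26.
+12 hours → arrive 6:42 PM UTC on Dec 26.
Flight 2 lands earlier by 12 hours 33 minutes.

the second, by 12 hours 33 minutes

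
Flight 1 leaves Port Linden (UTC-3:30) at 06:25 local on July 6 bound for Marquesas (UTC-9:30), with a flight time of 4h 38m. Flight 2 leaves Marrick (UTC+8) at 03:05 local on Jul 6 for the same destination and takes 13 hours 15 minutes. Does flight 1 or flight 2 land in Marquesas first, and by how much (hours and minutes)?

Flight 1 in UTC: 06:25 + 3:30 = 09:55 on Jul 6.
+4 hours 38 minutes → arrive 14:33 UTC on Jul 6.
Flight 2 in UTC: 03:05 − 8:00 = 19:05 on Jul 5.
+13 hours 15 minutes → arrive 08:20 UTC on Jul 6.
Flight 2 lands earlier by 6 hours 13 minutes.

the second, by 6 hours 13 minutes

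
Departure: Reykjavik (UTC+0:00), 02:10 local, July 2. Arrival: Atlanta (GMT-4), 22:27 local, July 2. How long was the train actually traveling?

24 hours 17 minutes

Departure is already UTC: 02:10 on Jul 2.
Arrival in UTC: 22:27 + 4:00 = 02:27 on Jul 3.
Elapsed = 02:27 − 02:10 (+1 day) = 24 hours 17 minutes.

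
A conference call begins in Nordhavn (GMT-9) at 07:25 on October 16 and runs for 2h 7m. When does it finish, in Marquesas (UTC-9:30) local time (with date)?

09:02 on October 16

Convert start to UTC: 07:25 + 9:00 = 16:25 UTC on Oct 16.
Add 2 hours and 7 minutes duration → 18:32 UTC.
Marquesas is UTC−9:30, so local end time = 18:32 − 9:30 = 09:02 on Oct 16.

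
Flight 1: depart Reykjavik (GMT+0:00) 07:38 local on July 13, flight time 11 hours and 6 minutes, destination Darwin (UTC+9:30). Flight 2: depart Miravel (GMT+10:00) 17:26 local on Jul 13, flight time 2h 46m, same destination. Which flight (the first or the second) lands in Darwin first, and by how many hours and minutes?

Flight 1 departs at 07:38 UTC (Jul 13).
+11 hours 6 minutes → arrive 18:44 UTC on Jul 13.
Flight 2 in UTC: 17:26 − 10:00 = 07:26 on Jul 13.
+2 hours and 46 minutes → arrive 10:12 UTC on Jul 13.
Flight 2 lands earlier by 8 hours 32 minutes.

the second, by 8 hours 32 minutes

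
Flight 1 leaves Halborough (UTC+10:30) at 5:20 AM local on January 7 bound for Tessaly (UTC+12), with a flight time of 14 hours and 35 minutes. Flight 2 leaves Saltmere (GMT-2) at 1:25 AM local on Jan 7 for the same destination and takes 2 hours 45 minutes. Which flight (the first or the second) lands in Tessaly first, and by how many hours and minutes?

the second, by 3 hours 15 minutes

Flight 1 in UTC: 5:20 AM − 10:30 = 6:50 PM on Jan 6.
+14 hours 35 minutes → arrive 9:25 AM UTC on Jan 7.
Flight 2 in UTC: 1:25 AM + 2:00 = 3:25 AM on Jan 7.
+2 hours 45 minutes → arrive 6:10 AM UTC on Jan 7.
Flight 2 lands earlier by 3 hours 15 minutes.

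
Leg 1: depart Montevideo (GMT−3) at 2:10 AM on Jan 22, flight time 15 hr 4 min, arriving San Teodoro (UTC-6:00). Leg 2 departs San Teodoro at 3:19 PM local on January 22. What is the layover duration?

Convert departure to UTC: 2:10 AM + 3:00 = 5:10 AM UTC on Jan 22.
Add 15 hours 4 minutes flight time → 8:14 PM UTC.
San Teodoro is UTC−6:00, so local arrival = 8:14 PM − 6:00 = 2:14 PM on Jan 22.
Layover = 3:19 PM − 2:14 PM = 1 hour 5 minutes.

1 hour 5 minutes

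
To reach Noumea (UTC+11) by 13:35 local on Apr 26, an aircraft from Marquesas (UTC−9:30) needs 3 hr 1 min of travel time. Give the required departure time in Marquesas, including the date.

Target arrival in UTC: 13:35 − 11:00 = 02:35 on Apr 26.
Subtract 3 hours 1 minute → departure 23:34 UTC on Apr 25.
Marquesas is UTC−9:30: 23:34 − 9:30 = 14:04 on Apr 25.

14:04 on Apr 25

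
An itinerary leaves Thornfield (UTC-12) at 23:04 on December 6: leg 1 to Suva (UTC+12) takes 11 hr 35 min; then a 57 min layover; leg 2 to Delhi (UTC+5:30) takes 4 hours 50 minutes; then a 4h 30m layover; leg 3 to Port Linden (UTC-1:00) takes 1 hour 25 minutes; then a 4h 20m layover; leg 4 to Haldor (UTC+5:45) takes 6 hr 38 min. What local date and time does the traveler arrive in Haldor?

03:04 on December 9

Convert departure to UTC: 23:04 + 12:00 = 11:04 UTC on Dec 7.
Add 11 hours and 35 minutes leg 1 → 22:39 UTC.
Add 57 minutes layover in Suva → 23:36 UTC.
Add 4 hours 50 minutes leg 2 → 04:26 UTC (Dec 8).
Add 4 hours 30 minutes layover in Delhi → 08:56 UTC.
Add 1 hour 25 minutes leg 3 → 10:21 UTC.
Add 4 hours 20 minutes layover in Port Linden → 14:41 UTC.
Add 6 hours 38 minutes leg 4 → 21:19 UTC.
Haldor is UTC+5:45, so local arrival = 21:19 + 5:45 = 03:04 on Dec 9.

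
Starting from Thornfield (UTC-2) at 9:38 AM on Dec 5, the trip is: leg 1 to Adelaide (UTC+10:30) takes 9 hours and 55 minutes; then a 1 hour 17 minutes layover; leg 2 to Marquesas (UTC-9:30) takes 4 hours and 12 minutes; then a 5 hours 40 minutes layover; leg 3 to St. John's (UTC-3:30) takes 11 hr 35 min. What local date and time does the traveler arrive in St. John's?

Convert departure to UTC: 9:38 AM + 2:00 = 11:38 AM UTC on Dec 5.
Add 9 hours and 55 minutes leg 1 → 9:33 PM UTC.
Add 1 hour and 17 minutes layover in Adelaide → 10:50 PM UTC.
Add 4 hours and 12 minutes leg 2 → 3:02 AM UTC (Dec 6).
Add 5 hours and 40 minutes layover in Marquesas → 8:42 AM UTC.
Add 11 hours 35 minutes leg 3 → 8:17 PM UTC.
St. John's is UTC−3:30, so local arrival = 8:17 PM − 3:30 = 4:47 PM on Dec 6.

4:47 PM on December 6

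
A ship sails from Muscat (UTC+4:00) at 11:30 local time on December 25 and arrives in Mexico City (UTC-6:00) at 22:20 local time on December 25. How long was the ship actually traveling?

Departure in UTC: 11:30 − 4:00 = 07:30 on Dec 25.
Arrival in UTC: 22:20 + 6:00 = 04:20 on Dec 26.
Elapsed = 04:20 − 07:30 (+1 day) = 20 hours 50 minutes.

20 hours 50 minutes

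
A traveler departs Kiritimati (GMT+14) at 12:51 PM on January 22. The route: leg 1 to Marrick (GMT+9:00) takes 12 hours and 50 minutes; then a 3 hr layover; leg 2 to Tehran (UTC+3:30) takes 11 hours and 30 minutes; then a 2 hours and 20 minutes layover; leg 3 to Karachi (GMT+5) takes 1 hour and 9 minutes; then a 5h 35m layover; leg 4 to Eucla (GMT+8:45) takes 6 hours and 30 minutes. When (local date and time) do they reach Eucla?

2:30 AM on January 24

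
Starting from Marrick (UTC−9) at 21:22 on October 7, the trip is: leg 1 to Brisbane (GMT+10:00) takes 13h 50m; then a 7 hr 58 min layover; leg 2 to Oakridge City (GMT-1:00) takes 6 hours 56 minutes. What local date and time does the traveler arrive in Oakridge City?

10:06 on October 9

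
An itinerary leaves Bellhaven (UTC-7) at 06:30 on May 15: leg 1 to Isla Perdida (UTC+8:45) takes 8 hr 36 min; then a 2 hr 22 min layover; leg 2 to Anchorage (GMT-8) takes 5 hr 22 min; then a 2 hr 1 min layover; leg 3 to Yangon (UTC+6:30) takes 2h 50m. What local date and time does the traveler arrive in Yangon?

17:11 on May 16

Convert departure to UTC: 06:30 + 7:00 = 13:30 UTC on May 15.
Add 8 hours and 36 minutes leg 1 → 22:06 UTC.
Add 2 hours and 22 minutes layover in Isla Perdida → 00:28 UTC (May 16).
Add 5 hours and 22 minutes leg 2 → 05:50 UTC.
Add 2 hours 1 minute layover in Anchorage → 07:51 UTC.
Add 2 hours 50 minutes leg 3 → 10:41 UTC.
Yangon is UTC+6:30, so local arrival = 10:41 + 6:30 = 17:11 on May 16.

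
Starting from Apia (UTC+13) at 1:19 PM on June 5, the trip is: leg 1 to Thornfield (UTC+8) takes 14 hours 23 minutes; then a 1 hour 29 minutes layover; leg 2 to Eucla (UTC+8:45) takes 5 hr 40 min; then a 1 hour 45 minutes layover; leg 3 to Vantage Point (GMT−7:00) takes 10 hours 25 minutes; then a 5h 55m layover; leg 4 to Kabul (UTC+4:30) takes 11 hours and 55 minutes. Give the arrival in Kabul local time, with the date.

8:21 AM on June 7

Convert departure to UTC: 1:19 PM − 13:00 = 12:19 AM UTC on Jun 5.
Add 14 hours 23 minutes leg 1 → 2:42 PM UTC.
Add 1 hour and 29 minutes layover in Thornfield → 4:11 PM UTC.
Add 5 hours 40 minutes leg 2 → 9:51 PM UTC.
Add 1 hour 45 minutes layover in Eucla → 11:36 PM UTC.
Add 10 hours 25 minutes leg 3 → 10:01 AM UTC (Jun 6).
Add 5 hours 55 minutes layover in Vantage Point → 3:56 PM UTC.
Add 11 hours 55 minutes leg 4 → 3:51 AM UTC (Jun 7).
Kabul is UTC+4:30, so local arrival = 3:51 AM + 4:30 = 8:21 AM on Jun 7.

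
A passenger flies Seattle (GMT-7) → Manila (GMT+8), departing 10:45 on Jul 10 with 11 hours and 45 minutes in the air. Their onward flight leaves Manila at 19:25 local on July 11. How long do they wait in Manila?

5 hours 55 minutes

Convert departure to UTC: 10:45 + 7:00 = 17:45 UTC on Jul 10.
Add 11 hours 45 minutes flight time → 05:30 UTC (Jul 11).
Manila is UTC+8:00, so local arrival = 05:30 + 8:00 = 13:30 on Jul 11.
Layover = 19:25 − 13:30 = 5 hours 55 minutes.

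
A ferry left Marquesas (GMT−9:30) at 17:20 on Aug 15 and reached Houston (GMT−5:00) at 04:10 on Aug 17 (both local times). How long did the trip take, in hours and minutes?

30 hours 20 minutes

Houston is 4:30 ahead of Marquesas.
Clock-face elapsed time (ignoring zones) is 34 hours 50 minutes.
Actual elapsed = 34 hours 50 minutes − 4:30 = 30 hours 20 minutes.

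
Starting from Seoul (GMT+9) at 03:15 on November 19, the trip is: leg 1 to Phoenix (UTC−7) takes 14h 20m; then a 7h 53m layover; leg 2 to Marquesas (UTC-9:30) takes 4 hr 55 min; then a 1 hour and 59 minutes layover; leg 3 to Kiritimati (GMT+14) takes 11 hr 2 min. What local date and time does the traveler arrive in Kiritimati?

Convert departure to UTC: 03:15 − 9:00 = 18:15 UTC on Nov 18.
Add 14 hours and 20 minutes leg 1 → 08:35 UTC (Nov 19).
Add 7 hours 53 minutes layover in Phoenix → 16:28 UTC.
Add 4 hours 55 minutes leg 2 → 21:23 UTC.
Add 1 hour and 59 minutes layover in Marquesas → 23:22 UTC.
Add 11 hours 2 minutes leg 3 → 10:24 UTC (Nov 20).
Kiritimati is UTC+14:00, so local arrival = 10:24 + 14:00 = 00:24 on Nov 21.

00:24 on November 21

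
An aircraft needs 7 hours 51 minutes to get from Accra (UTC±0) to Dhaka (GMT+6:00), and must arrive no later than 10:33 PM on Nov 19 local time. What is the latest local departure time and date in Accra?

8:42 AM on November 19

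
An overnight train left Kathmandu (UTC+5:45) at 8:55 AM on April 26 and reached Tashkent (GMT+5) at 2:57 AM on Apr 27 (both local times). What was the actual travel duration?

18 hours 47 minutes

Tashkent is 0:45 behind Kathmandu.
Clock-face elapsed time (ignoring zones) is 18 hours 2 minutes.
Actual elapsed = 18 hours 2 minutes + 0:45 = 18 hours 47 minutes.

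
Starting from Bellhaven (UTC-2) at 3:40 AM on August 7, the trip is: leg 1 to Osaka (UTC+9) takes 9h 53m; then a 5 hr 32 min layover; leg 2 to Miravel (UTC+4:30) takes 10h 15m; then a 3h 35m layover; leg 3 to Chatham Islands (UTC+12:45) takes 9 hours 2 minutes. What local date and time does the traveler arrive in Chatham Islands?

8:42 AM on Aug 9

Convert departure to UTC: 3:40 AM + 2:00 = 5:40 AM UTC on Aug 7.
Add 9 hours and 53 minutes leg 1 → 3:33 PM UTC.
Add 5 hours 32 minutes layover in Osaka → 9:05 PM UTC.
Add 10 hours 15 minutes leg 2 → 7:20 AM UTC (Aug 8).
Add 3 hours 35 minutes layover in Miravel → 10:55 AM UTC.
Add 9 hours and 2 minutes leg 3 → 7:57 PM UTC.
Chatham Islands is UTC+12:45, so local arrival = 7:57 PM + 12:45 = 8:42 AM on Aug 9.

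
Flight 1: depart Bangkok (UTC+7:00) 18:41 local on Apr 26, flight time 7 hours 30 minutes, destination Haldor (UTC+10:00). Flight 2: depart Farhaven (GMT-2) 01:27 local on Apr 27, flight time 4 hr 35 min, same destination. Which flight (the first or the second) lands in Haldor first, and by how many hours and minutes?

Flight 1 in UTC: 18:41 − 7:00 = 11:41 on Apr 26.
+7 hours and 30 minutes → arrive 19:11 UTC on Apr 26.
Flight 2 in UTC: 01:27 + 2:00 = 03:27 on Apr 27.
+4 hours 35 minutes → arrive 08:02 UTC on Apr 27.
Flight 1 lands earlier by 12 hours 51 minutes.

the first, by 12 hours 51 minutes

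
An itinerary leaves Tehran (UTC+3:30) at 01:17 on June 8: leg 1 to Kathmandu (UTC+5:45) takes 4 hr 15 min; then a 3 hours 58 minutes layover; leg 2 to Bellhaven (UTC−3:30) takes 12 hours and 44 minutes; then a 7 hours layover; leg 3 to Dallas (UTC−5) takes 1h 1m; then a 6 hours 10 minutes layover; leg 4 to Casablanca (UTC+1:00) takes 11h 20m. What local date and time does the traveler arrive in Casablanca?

Convert departure to UTC: 01:17 − 3:30 = 21:47 UTC on Jun 7.
Add 4 hours and 15 minutes leg 1 → 02:02 UTC (Jun 8).
Add 3 hours and 58 minutes layover in Kathmandu → 06:00 UTC.
Add 12 hours 44 minutes leg 2 → 18:44 UTC.
Add 7 hours layover in Bellhaven → 01:44 UTC (Jun 9).
Add 1 hour and 1 minute leg 3 → 02:45 UTC.
Add 6 hours 10 minutes layover in Dallas → 08:55 UTC.
Add 11 hours and 20 minutes leg 4 → 20:15 UTC.
Casablanca is UTC+1:00, so local arrival = 20:15 + 1:00 = 21:15 on Jun 9.

21:15 on June 9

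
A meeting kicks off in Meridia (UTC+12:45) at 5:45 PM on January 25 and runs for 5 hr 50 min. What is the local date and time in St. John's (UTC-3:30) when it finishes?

7:20 AM on January 25

Convert start to UTC: 5:45 PM − 12:45 = 5:00 AM UTC on Jan 25.
Add 5 hours and 50 minutes duration → 10:50 AM UTC.
St. John's is UTC−3:30, so local end time = 10:50 AM − 3:30 = 7:20 AM on Jan 25.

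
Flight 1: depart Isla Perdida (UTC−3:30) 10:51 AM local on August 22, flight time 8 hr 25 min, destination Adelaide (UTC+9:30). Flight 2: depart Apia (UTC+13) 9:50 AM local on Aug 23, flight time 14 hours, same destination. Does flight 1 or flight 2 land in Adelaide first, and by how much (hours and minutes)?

the first, by 12 hours 4 minutes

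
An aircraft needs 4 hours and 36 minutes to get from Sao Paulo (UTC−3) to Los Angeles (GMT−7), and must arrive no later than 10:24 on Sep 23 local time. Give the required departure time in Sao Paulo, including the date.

Target arrival in UTC: 10:24 + 7:00 = 17:24 on Sep 23.
Subtract 4 hours 36 minutes → departure 12:48 UTC on Sep 23.
Sao Paulo is UTC−3:00: 12:48 − 3:00 = 09:48 on Sep 23.

09:48 on Sep 23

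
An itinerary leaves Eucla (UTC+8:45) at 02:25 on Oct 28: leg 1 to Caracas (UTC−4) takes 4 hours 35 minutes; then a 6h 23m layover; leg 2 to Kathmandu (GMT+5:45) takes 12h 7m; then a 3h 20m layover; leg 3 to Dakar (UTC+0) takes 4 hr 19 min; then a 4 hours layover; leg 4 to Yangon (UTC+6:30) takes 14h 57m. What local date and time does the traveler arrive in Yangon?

01:51 on Oct 30

Convert departure to UTC: 02:25 − 8:45 = 17:40 UTC on Oct 27.
Add 4 hours and 35 minutes leg 1 → 22:15 UTC.
Add 6 hours 23 minutes layover in Caracas → 04:38 UTC (Oct 28).
Add 12 hours and 7 minutes leg 2 → 16:45 UTC.
Add 3 hours 20 minutes layover in Kathmandu → 20:05 UTC.
Add 4 hours and 19 minutes leg 3 → 00:24 UTC (Oct 29).
Add 4 hours layover in Dakar → 04:24 UTC.
Add 14 hours 57 minutes leg 4 → 19:21 UTC.
Yangon is UTC+6:30, so local arrival = 19:21 + 6:30 = 01:51 on Oct 30.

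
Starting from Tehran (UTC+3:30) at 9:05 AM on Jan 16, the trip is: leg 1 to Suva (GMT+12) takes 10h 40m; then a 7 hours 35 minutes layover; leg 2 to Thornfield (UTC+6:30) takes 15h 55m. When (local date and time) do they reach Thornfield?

Convert departure to UTC: 9:05 AM − 3:30 = 5:35 AM UTC on Jan 16.
Add 10 hours 40 minutes leg 1 → 4:15 PM UTC.
Add 7 hours and 35 minutes layover in Suva → 11:50 PM UTC.
Add 15 hours and 55 minutes leg 2 → 3:45 PM UTC (Jan 17).
Thornfield is UTC+6:30, so local arrival = 3:45 PM + 6:30 = 10:15 PM on Jan 17.

10:15 PM on Jan 17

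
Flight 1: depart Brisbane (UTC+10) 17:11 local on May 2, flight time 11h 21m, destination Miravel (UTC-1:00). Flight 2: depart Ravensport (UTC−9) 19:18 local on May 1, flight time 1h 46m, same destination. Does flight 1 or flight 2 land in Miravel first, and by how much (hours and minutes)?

Flight 1 in UTC: 17:11 − 10:00 = 07:11 on May 2.
+11 hours 21 minutes → arrive 18:32 UTC on May 2.
Flight 2 in UTC: 19:18 + 9:00 = 04:18 on May 2.
+1 hour and 46 minutes → arrive 06:04 UTC on May 2.
Flight 2 lands earlier by 12 hours 28 minutes.

the second, by 12 hours 28 minutes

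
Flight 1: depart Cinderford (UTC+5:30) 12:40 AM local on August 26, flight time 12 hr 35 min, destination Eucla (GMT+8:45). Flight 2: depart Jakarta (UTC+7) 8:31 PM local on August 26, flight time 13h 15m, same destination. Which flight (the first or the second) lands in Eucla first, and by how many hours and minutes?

Flight 1 in UTC: 12:40 AM − 5:30 = 7:10 PM on Aug 25.
+12 hours and 35 minutes → arrive 7:45 AM UTC on Aug 26.
Flight 2 in UTC: 8:31 PM − 7:00 = 1:31 PM on Aug 26.
+13 hours and 15 minutes → arrive 2:46 AM UTC on Aug 27.
Flight 1 lands earlier by 19 hours 1 minute.

the first, by 19 hours 1 minute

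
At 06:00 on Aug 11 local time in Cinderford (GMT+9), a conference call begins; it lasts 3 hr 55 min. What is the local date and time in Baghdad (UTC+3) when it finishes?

Convert start to UTC: 06:00 − 9:00 = 21:00 UTC on Aug 10.
Add 3 hours and 55 minutes duration → 00:55 UTC (Aug 11).
Baghdad is UTC+3:00, so local end time = 00:55 + 3:00 = 03:55 on Aug 11.

03:55 on August 11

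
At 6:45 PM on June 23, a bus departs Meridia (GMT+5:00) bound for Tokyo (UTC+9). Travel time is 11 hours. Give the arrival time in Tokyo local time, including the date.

9:45 AM on Jun 24

Convert departure to UTC: 6:45 PM − 5:00 = 1:45 PM UTC on Jun 23.
Add 11 hours travel time → 12:45 AM UTC (Jun 24).
Tokyo is UTC+9:00, so local arrival = 12:45 AM + 9:00 = 9:45 AM on Jun 24.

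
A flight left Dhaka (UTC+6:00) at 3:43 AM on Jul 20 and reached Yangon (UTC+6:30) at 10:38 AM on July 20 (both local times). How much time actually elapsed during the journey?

Yangon is 0:30 ahead of Dhaka.
Clock-face elapsed time (ignoring zones) is 6 hours 55 minutes.
Actual elapsed = 6 hours 55 minutes − 0:30 = 6 hours 25 minutes.

6 hours 25 minutes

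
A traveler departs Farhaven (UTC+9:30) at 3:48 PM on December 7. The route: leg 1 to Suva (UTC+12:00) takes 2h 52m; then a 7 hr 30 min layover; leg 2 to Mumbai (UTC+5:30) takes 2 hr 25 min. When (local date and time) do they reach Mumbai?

12:35 AM on December 8

Convert departure to UTC: 3:48 PM − 9:30 = 6:18 AM UTC on Dec 7.
Add 2 hours and 52 minutes leg 1 → 9:10 AM UTC.
Add 7 hours and 30 minutes layover in Suva → 4:40 PM UTC.
Add 2 hours and 25 minutes leg 2 → 7:05 PM UTC.
Mumbai is UTC+5:30, so local arrival = 7:05 PM + 5:30 = 12:35 AM on Dec 8.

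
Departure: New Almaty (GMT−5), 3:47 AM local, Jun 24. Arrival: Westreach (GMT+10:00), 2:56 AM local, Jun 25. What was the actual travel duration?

Departure in UTC: 3:47 AM + 5:00 = 8:47 AM on Jun 24.
Arrival in UTC: 2:56 AM − 10:00 = 4:56 PM on Jun 24.
Elapsed = 4:56 PM − 8:47 AM = 8 hours 9 minutes.

8 hours 9 minutes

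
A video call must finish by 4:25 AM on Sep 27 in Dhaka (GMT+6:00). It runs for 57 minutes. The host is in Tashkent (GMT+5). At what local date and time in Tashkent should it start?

Target end time in UTC: 4:25 AM − 6:00 = 10:25 PM on Sep 26.
Subtract 57 minutes → start 9:28 PM UTC on Sep 26.
Tashkent is UTC+5:00: 9:28 PM + 5:00 = 2:28 AM on Sep 27.

2:28 AM on September 27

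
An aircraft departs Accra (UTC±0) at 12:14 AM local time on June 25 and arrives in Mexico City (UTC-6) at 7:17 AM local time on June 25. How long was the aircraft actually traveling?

13 hours 3 minutes

Mexico City is 6:00 behind Accra.
Clock-face elapsed time (ignoring zones) is 7 hours 3 minutes.
Actual elapsed = 7 hours 3 minutes + 6:00 = 13 hours 3 minutes.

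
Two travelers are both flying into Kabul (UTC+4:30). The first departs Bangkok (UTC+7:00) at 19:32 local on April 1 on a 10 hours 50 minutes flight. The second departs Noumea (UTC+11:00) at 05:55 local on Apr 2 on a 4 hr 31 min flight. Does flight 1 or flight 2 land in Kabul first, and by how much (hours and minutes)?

Flight 1 in UTC: 19:32 − 7:00 = 12:32 on Apr 1.
+10 hours and 50 minutes → arrive 23:22 UTC on Apr 1.
Flight 2 in UTC: 05:55 − 11:00 = 18:55 on Apr 1.
+4 hours 31 minutes → arrive 23:26 UTC on Apr 1.
Flight 1 lands earlier by 4 minutes.

the first, by 4 minutes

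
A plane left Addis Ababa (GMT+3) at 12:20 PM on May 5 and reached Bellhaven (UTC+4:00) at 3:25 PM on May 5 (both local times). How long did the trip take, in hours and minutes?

Departure in UTC: 12:20 PM − 3:00 = 9:20 AM on May 5.
Arrival in UTC: 3:25 PM − 4:00 = 11:25 AM on May 5.
Elapsed = 11:25 AM − 9:20 AM = 2 hours 5 minutes.

2 hours 5 minutes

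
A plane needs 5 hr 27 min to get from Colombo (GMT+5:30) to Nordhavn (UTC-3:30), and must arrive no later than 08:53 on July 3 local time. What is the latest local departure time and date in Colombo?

Target arrival in UTC: 08:53 + 3:30 = 12:23 on Jul 3.
Subtract 5 hours 27 minutes → departure 06:56 UTC on Jul 3.
Colombo is UTC+5:30: 06:56 + 5:30 = 12:26 on Jul 3.

12:26 on Jul 3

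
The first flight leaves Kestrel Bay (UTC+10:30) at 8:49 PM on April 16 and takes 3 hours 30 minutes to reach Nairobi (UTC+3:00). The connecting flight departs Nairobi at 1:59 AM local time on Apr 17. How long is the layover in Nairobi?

9 hours 10 minutes

Convert departure to UTC: 8:49 PM − 10:30 = 10:19 AM UTC on Apr 16.
Add 3 hours 30 minutes flight time → 1:49 PM UTC.
Nairobi is UTC+3:00, so local arrival = 1:49 PM + 3:00 = 4:49 PM on Apr 16.
Layover = 1:59 AM − 4:49 PM (+1 day) = 9 hours 10 minutes.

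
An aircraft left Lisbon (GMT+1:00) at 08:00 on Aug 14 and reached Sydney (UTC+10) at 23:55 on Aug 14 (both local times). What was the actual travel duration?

6 hours 55 minutes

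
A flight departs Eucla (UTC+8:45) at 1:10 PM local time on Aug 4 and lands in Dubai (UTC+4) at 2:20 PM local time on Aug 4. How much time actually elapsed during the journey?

5 hours 55 minutes

Dubai is 4:45 behind Eucla.
Clock-face elapsed time (ignoring zones) is 1 hour 10 minutes.
Actual elapsed = 1 hour 10 minutes + 4:45 = 5 hours 55 minutes.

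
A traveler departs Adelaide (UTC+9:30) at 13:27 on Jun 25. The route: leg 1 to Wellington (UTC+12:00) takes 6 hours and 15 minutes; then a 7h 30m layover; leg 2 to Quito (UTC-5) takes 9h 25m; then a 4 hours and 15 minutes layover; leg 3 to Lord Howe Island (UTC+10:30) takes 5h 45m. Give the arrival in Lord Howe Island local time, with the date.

23:37 on Jun 26

Convert departure to UTC: 13:27 − 9:30 = 03:57 UTC on Jun 25.
Add 6 hours 15 minutes leg 1 → 10:12 UTC.
Add 7 hours and 30 minutes layover in Wellington → 17:42 UTC.
Add 9 hours 25 minutes leg 2 → 03:07 UTC (Jun 26).
Add 4 hours and 15 minutes layover in Quito → 07:22 UTC.
Add 5 hours and 45 minutes leg 3 → 13:07 UTC.
Lord Howe Island is UTC+10:30, so local arrival = 13:07 + 10:30 = 23:37 on Jun 26.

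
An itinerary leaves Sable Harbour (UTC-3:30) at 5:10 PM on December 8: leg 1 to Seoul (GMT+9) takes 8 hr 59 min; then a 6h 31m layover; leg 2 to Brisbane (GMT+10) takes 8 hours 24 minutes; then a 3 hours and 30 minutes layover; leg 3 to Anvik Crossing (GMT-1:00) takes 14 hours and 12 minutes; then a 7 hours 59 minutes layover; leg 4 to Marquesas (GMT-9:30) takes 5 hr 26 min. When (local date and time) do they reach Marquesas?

Convert departure to UTC: 5:10 PM + 3:30 = 8:40 PM UTC on Dec 8.
Add 8 hours and 59 minutes leg 1 → 5:39 AM UTC (Dec 9).
Add 6 hours and 31 minutes layover in Seoul → 12:10 PM UTC.
Add 8 hours 24 minutes leg 2 → 8:34 PM UTC.
Add 3 hours 30 minutes layover in Brisbane → 12:04 AM UTC (Dec 10).
Add 14 hours and 12 minutes leg 3 → 2:16 PM UTC.
Add 7 hours and 59 minutes layover in Anvik Crossing → 10:15 PM UTC.
Add 5 hours 26 minutes leg 4 → 3:41 AM UTC (Dec 11).
Marquesas is UTC−9:30, so local arrival = 3:41 AM − 9:30 = 6:11 PM on Dec 10.

6:11 PM on Dec 10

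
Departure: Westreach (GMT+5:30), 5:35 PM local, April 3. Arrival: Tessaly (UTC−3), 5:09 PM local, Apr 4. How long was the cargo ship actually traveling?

Tessaly is 8:30 behind Westreach.
Clock-face elapsed time (ignoring zones) is 23 hours 34 minutes.
Actual elapsed = 23 hours 34 minutes + 8:30 = 32 hours 4 minutes.

32 hours 4 minutes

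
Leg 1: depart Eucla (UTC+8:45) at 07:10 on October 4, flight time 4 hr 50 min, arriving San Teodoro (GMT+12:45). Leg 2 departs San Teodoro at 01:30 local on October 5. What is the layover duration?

Convert departure to UTC: 07:10 − 8:45 = 22:25 UTC on Oct 3.
Add 4 hours 50 minutes flight time → 03:15 UTC (Oct 4).
San Teodoro is UTC+12:45, so local arrival = 03:15 + 12:45 = 16:00 on Oct 4.
Layover = 01:30 − 16:00 (+1 day) = 9 hours 30 minutes.

9 hours 30 minutes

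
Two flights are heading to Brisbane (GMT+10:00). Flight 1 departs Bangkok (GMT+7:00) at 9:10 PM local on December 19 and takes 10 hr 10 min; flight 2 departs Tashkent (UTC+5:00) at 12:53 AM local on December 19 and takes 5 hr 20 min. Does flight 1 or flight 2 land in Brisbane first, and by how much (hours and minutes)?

Flight 1 in UTC: 9:10 PM − 7:00 = 2:10 PM on Dec 19.
+10 hours and 10 minutes → arrive 12:20 AM UTC on Dec 20.
Flight 2 in UTC: 12:53 AM − 5:00 = 7:53 PM on Dec 18.
+5 hours and 20 minutes → arrive 1:13 AM UTC on Dec 19.
Flight 2 lands earlier by 23 hours 7 minutes.

the second, by 23 hours 7 minutes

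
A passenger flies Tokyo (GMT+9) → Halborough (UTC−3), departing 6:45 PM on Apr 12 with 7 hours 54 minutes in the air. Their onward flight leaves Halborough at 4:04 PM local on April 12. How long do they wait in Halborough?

Convert departure to UTC: 6:45 PM − 9:00 = 9:45 AM UTC on Apr 12.
Add 7 hours and 54 minutes flight time → 5:39 PM UTC.
Halborough is UTC−3:00, so local arrival = 5:39 PM − 3:00 = 2:39 PM on Apr 12.
Layover = 4:04 PM − 2:39 PM = 1 hour 25 minutes.

1 hour 25 minutes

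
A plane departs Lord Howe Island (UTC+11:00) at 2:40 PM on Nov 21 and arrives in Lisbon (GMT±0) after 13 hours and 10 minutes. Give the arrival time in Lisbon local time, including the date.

4:50 PM on November 21

Convert departure to UTC: 2:40 PM − 11:00 = 3:40 AM UTC on Nov 21.
Add 13 hours 10 minutes travel time → 4:50 PM UTC.
Lisbon is UTC+0, so local arrival is the same: 4:50 PM on Nov 21.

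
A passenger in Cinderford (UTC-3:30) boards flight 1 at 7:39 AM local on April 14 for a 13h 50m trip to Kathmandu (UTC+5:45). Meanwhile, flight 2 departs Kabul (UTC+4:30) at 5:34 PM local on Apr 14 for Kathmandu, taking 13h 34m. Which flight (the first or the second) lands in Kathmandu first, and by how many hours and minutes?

the first, by 1 hour 39 minutes

Flight 1 in UTC: 7:39 AM + 3:30 = 11:09 AM on Apr 14.
+13 hours 50 minutes → arrive 12:59 AM UTC on Apr 15.
Flight 2 in UTC: 5:34 PM − 4:30 = 1:04 PM on Apr 14.
+13 hours 34 minutes → arrive 2:38 AM UTC on Apr 15.
Flight 1 lands earlier by 1 hour 39 minutes.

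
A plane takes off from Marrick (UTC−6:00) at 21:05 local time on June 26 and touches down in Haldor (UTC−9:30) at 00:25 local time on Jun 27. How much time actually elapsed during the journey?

Departure in UTC: 21:05 + 6:00 = 03:05 on Jun 27.
Arrival in UTC: 00:25 + 9:30 = 09:55 on Jun 27.
Elapsed = 09:55 − 03:05 = 6 hours 50 minutes.

6 hours 50 minutes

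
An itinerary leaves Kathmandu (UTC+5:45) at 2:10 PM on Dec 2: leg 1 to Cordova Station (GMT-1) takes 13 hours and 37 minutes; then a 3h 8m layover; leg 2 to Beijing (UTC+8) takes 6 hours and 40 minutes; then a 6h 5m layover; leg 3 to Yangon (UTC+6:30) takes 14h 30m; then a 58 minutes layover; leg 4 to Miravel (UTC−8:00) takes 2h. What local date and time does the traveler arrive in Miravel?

Convert departure to UTC: 2:10 PM − 5:45 = 8:25 AM UTC on Dec 2.
Add 13 hours and 37 minutes leg 1 → 10:02 PM UTC.
Add 3 hours 8 minutes layover in Cordova Station → 1:10 AM UTC (Dec 3).
Add 6 hours and 40 minutes leg 2 → 7:50 AM UTC.
Add 6 hours 5 minutes layover in Beijing → 1:55 PM UTC.
Add 14 hours 30 minutes leg 3 → 4:25 AM UTC (Dec 4).
Add 58 minutes layover in Yangon → 5:23 AM UTC.
Add 2 hours leg 4 → 7:23 AM UTC.
Miravel is UTC−8:00, so local arrival = 7:23 AM − 8:00 = 11:23 PM on Dec 3.

11:23 PM on December 3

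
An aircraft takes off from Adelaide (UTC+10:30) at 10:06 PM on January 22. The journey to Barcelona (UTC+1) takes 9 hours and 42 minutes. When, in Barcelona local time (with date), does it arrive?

Barcelona is 9:30 behind Adelaide.
After 9 hours and 42 minutes it is 7:48 AM (Jan 23) in Adelaide.
Shift by the zone difference: 7:48 AM − 9:30 = 10:18 PM on Jan 22 in Barcelona.

10:18 PM on January 22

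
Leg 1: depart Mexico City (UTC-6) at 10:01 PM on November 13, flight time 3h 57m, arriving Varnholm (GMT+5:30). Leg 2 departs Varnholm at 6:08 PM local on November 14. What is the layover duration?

4 hours 40 minutes

Convert departure to UTC: 10:01 PM + 6:00 = 4:01 AM UTC on Nov 14.
Add 3 hours 57 minutes flight time → 7:58 AM UTC.
Varnholm is UTC+5:30, so local arrival = 7:58 AM + 5:30 = 1:28 PM on Nov 14.
Layover = 6:08 PM − 1:28 PM = 4 hours 40 minutes.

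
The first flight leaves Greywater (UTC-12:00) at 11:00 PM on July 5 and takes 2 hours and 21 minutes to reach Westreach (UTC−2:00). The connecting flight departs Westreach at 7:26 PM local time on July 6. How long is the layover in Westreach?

Convert departure to UTC: 11:00 PM + 12:00 = 11:00 AM UTC on Jul 6.
Add 2 hours 21 minutes flight time → 1:21 PM UTC.
Westreach is UTC−2:00, so local arrival = 1:21 PM − 2:00 = 11:21 AM on Jul 6.
Layover = 7:26 PM − 11:21 AM = 8 hours 5 minutes.

8 hours 5 minutes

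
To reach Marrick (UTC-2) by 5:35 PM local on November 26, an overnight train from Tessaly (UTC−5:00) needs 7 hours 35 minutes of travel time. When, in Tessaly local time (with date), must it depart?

Target arrival in UTC: 5:35 PM + 2:00 = 7:35 PM on Nov 26.
Subtract 7 hours 35 minutes → departure 12:00 PM UTC on Nov 26.
Tessaly is UTC−5:00: 12:00 PM − 5:00 = 7:00 AM on Nov 26.

7:00 AM on November 26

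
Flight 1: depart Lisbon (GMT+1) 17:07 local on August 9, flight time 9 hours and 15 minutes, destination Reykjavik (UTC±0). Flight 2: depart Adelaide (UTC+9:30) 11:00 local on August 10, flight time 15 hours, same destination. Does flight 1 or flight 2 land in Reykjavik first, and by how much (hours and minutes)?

Flight 1 in UTC: 17:07 − 1:00 = 16:07 on Aug 9.
+9 hours and 15 minutes → arrive 01:22 UTC on Aug 10.
Flight 2 in UTC: 11:00 − 9:30 = 01:30 on Aug 10.
+15 hours → arrive 16:30 UTC on Aug 10.
Flight 1 lands earlier by 15 hours 8 minutes.

the first, by 15 hours 8 minutes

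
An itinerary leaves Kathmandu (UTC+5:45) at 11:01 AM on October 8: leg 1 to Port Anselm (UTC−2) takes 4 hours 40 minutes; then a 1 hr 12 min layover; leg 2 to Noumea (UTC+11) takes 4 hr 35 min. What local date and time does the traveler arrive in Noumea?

2:43 AM on October 9

Convert departure to UTC: 11:01 AM − 5:45 = 5:16 AM UTC on Oct 8.
Add 4 hours and 40 minutes leg 1 → 9:56 AM UTC.
Add 1 hour 12 minutes layover in Port Anselm → 11:08 AM UTC.
Add 4 hours 35 minutes leg 2 → 3:43 PM UTC.
Noumea is UTC+11:00, so local arrival = 3:43 PM + 11:00 = 2:43 AM on Oct 9.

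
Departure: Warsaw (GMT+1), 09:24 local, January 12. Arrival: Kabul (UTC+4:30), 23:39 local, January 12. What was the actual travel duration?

10 hours 45 minutes

Departure in UTC: 09:24 − 1:00 = 08:24 on Jan 12.
Arrival in UTC: 23:39 − 4:30 = 19:09 on Jan 12.
Elapsed = 19:09 − 08:24 = 10 hours 45 minutes.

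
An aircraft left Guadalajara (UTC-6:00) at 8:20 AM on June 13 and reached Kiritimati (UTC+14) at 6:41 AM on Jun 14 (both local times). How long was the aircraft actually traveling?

Departure in UTC: 8:20 AM + 6:00 = 2:20 PM on Jun 13.
Arrival in UTC: 6:41 AM − 14:00 = 4:41 PM on Jun 13.
Elapsed = 4:41 PM − 2:20 PM = 2 hours 21 minutes.

2 hours 21 minutes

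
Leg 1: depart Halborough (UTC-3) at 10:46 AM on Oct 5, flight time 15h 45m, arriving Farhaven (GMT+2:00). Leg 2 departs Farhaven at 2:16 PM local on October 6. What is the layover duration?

6 hours 45 minutes

Convert departure to UTC: 10:46 AM + 3:00 = 1:46 PM UTC on Oct 5.
Add 15 hours and 45 minutes flight time → 5:31 AM UTC (Oct 6).
Farhaven is UTC+2:00, so local arrival = 5:31 AM + 2:00 = 7:31 AM on Oct 6.
Layover = 2:16 PM − 7:31 AM = 6 hours 45 minutes.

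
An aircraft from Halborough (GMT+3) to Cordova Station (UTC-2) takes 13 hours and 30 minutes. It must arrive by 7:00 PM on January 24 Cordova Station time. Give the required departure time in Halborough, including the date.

10:30 AM on Jan 24

Target arrival in UTC: 7:00 PM + 2:00 = 9:00 PM on Jan 24.
Subtract 13 hours 30 minutes → departure 7:30 AM UTC on Jan 24.
Halborough is UTC+3:00: 7:30 AM + 3:00 = 10:30 AM on Jan 24.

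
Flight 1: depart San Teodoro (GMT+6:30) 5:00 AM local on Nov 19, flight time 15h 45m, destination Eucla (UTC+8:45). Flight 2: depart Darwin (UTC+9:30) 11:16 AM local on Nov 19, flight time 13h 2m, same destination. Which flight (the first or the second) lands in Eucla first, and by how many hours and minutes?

the first, by 33 minutes

Flight 1 in UTC: 5:00 AM − 6:30 = 10:30 PM on Nov 18.
+15 hours and 45 minutes → arrive 2:15 PM UTC on Nov 19.
Flight 2 in UTC: 11:16 AM − 9:30 = 1:46 AM on Nov 19.
+13 hours 2 minutes → arrive 2:48 PM UTC on Nov 19.
Flight 1 lands earlier by 33 minutes.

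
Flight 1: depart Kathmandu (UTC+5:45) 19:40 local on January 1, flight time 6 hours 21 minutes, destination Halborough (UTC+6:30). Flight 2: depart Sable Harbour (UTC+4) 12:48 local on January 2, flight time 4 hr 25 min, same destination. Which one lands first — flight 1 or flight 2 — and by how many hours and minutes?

the first, by 16 hours 57 minutes

Flight 1 in UTC: 19:40 − 5:45 = 13:55 on Jan 1.
+6 hours and 21 minutes → arrive 20:16 UTC on Jan 1.
Flight 2 in UTC: 12:48 − 4:00 = 08:48 on Jan 2.
+4 hours and 25 minutes → arrive 13:13 UTC on Jan 2.
Flight 1 lands earlier by 16 hours 57 minutes.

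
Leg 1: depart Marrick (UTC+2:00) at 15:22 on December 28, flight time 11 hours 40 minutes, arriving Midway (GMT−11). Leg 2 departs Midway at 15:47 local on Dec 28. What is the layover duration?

1 hour 45 minutes

Convert departure to UTC: 15:22 − 2:00 = 13:22 UTC on Dec 28.
Add 11 hours and 40 minutes flight time → 01:02 UTC (Dec 29).
Midway is UTC−11:00, so local arrival = 01:02 − 11:00 = 14:02 on Dec 28.
Layover = 15:47 − 14:02 = 1 hour 45 minutes.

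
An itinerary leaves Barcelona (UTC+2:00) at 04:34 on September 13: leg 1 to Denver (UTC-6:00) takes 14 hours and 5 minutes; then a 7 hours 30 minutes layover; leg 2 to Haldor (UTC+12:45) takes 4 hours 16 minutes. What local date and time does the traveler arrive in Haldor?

Convert departure to UTC: 04:34 − 2:00 = 02:34 UTC on Sep 13.
Add 14 hours and 5 minutes leg 1 → 16:39 UTC.
Add 7 hours and 30 minutes layover in Denver → 00:09 UTC (Sep 14).
Add 4 hours 16 minutes leg 2 → 04:25 UTC.
Haldor is UTC+12:45, so local arrival = 04:25 + 12:45 = 17:10 on Sep 14.

17:10 on September 14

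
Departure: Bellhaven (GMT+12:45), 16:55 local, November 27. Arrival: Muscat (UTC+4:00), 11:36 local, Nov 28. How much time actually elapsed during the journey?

Muscat is 8:45 behind Bellhaven.
Clock-face elapsed time (ignoring zones) is 18 hours 41 minutes.
Actual elapsed = 18 hours 41 minutes + 8:45 = 27 hours 26 minutes.

27 hours 26 minutes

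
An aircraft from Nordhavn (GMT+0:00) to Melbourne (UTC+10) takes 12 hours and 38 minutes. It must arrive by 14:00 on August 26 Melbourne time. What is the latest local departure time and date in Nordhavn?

15:22 on Aug 25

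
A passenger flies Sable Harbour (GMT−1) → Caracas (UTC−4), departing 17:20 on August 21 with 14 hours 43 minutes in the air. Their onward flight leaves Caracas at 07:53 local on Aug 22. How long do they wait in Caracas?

2 hours 50 minutes

Convert departure to UTC: 17:20 + 1:00 = 18:20 UTC on Aug 21.
Add 14 hours and 43 minutes flight time → 09:03 UTC (Aug 22).
Caracas is UTC−4:00, so local arrival = 09:03 − 4:00 = 05:03 on Aug 22.
Layover = 07:53 − 05:03 = 2 hours 50 minutes.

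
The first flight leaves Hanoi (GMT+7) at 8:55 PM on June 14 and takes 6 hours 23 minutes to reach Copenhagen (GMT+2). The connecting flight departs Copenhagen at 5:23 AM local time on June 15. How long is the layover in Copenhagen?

7 hours 5 minutes

Convert departure to UTC: 8:55 PM − 7:00 = 1:55 PM UTC on Jun 14.
Add 6 hours and 23 minutes flight time → 8:18 PM UTC.
Copenhagen is UTC+2:00, so local arrival = 8:18 PM + 2:00 = 10:18 PM on Jun 14.
Layover = 5:23 AM − 10:18 PM (+1 day) = 7 hours 5 minutes.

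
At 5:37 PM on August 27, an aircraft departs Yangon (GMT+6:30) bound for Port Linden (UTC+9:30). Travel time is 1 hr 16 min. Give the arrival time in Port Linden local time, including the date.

9:53 PM on August 27

Convert departure to UTC: 5:37 PM − 6:30 = 11:07 AM UTC on Aug 27.
Add 1 hour 16 minutes travel time → 12:23 PM UTC.
Port Linden is UTC+9:30, so local arrival = 12:23 PM + 9:30 = 9:53 PM on Aug 27.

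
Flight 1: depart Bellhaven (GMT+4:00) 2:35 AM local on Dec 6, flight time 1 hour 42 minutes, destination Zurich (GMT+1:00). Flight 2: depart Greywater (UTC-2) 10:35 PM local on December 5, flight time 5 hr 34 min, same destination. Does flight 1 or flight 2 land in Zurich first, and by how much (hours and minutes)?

Flight 1 in UTC: 2:35 AM − 4:00 = 10:35 PM on Dec 5.
+1 hour 42 minutes → arrive 12:17 AM UTC on Dec 6.
Flight 2 in UTC: 10:35 PM + 2:00 = 12:35 AM on Dec 6.
+5 hours 34 minutes → arrive 6:09 AM UTC on Dec 6.
Flight 1 lands earlier by 5 hours 52 minutes.

the first, by 5 hours 52 minutes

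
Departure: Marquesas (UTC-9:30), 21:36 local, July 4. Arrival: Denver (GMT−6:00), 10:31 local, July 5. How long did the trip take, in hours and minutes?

Departure in UTC: 21:36 + 9:30 = 07:06 on Jul 5.
Arrival in UTC: 10:31 + 6:00 = 16:31 on Jul 5.
Elapsed = 16:31 − 07:06 = 9 hours 25 minutes.

9 hours 25 minutes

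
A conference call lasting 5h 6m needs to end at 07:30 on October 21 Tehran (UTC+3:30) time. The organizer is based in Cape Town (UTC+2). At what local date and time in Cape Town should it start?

00:54 on October 21

Target end time in UTC: 07:30 − 3:30 = 04:00 on Oct 21.
Subtract 5 hours and 6 minutes → start 22:54 UTC on Oct 20.
Cape Town is UTC+2:00: 22:54 + 2:00 = 00:54 on Oct 21.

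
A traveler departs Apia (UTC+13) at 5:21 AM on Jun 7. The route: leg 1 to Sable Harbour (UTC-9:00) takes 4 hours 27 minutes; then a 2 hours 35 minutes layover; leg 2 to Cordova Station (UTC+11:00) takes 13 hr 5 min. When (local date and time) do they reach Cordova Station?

Convert departure to UTC: 5:21 AM − 13:00 = 4:21 PM UTC on Jun 6.
Add 4 hours and 27 minutes leg 1 → 8:48 PM UTC.
Add 2 hours and 35 minutes layover in Sable Harbour → 11:23 PM UTC.
Add 13 hours 5 minutes leg 2 → 12:28 PM UTC (Jun 7).
Cordova Station is UTC+11:00, so local arrival = 12:28 PM + 11:00 = 11:28 PM on Jun 7.

11:28 PM on June 7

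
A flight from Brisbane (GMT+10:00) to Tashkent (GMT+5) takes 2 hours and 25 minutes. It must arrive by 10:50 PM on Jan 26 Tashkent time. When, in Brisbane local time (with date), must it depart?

1:25 AM on Jan 27

Target arrival in UTC: 10:50 PM − 5:00 = 5:50 PM on Jan 26.
Subtract 2 hours 25 minutes → departure 3:25 PM UTC on Jan 26.
Brisbane is UTC+10:00: 3:25 PM + 10:00 = 1:25 AM on Jan 27.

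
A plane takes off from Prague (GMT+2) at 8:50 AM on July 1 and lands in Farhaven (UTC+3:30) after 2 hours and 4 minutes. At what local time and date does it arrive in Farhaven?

12:24 PM on Jul 1

Convert departure to UTC: 8:50 AM − 2:00 = 6:50 AM UTC on Jul 1.
Add 2 hours and 4 minutes travel time → 8:54 AM UTC.
Farhaven is UTC+3:30, so local arrival = 8:54 AM + 3:30 = 12:24 PM on Jul 1.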